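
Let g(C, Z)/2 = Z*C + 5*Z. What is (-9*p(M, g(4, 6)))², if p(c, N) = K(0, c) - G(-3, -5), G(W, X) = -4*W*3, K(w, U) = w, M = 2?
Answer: 104976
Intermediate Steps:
g(C, Z) = 10*Z + 2*C*Z (g(C, Z) = 2*(Z*C + 5*Z) = 2*(C*Z + 5*Z) = 2*(5*Z + C*Z) = 10*Z + 2*C*Z)
G(W, X) = -12*W
p(c, N) = -36 (p(c, N) = 0 - (-12)*(-3) = 0 - 1*36 = 0 - 36 = -36)
(-9*p(M, g(4, 6)))² = (-9*(-36))² = 324² = 104976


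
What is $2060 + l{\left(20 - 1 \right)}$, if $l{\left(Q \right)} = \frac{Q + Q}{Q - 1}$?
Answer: $\frac{18559}{9} \approx 2062.1$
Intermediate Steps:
$l{\left(Q \right)} = \frac{2 Q}{-1 + Q}$
$2060 + l{\left(20 - 1 \right)} = 2060 + \frac{2 \left(20 - 1\right)}{-1 + \left(20 - 1\right)} = 2060 + 2 \cdot 19 \frac{1}{-1 + 19} = 2060 + 2 \cdot 19 \cdot \frac{1}{18} = 2060 + \frac{19}{9} = \frac{18559}{9}$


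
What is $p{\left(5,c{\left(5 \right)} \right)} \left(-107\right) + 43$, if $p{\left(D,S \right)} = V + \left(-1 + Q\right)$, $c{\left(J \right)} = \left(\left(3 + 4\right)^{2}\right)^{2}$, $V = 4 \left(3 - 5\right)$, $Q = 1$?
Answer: $899$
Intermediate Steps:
$V = -8$ ($V = 4 \left(-2\right) = -8$)
$c{\left(J \right)} = 2401$ ($c{\left(J \right)} = \left(7^{2}\right)^{2} = 49^{2} = 2401$)
$p{\left(D,S \right)} = -8$ ($p{\left(D,S \right)} = -8 + \left(-1 + 1\right) = -8 + 0 = -8$)
$p{\left(5,c{\left(5 \right)} \right)} \left(-107\right) + 43 = \left(-8\right) \left(-107\right) + 43 = 856 + 43 = 899$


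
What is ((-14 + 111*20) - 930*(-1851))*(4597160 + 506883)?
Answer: 8797512260348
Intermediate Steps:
((-14 + 111*20) - 930*(-1851))*(4597160 + 506883) = ((-14 + 2220) + 1721430)*5104043 = (2206 + 1721430)*5104043 = 1723636*5104043 = 8797512260348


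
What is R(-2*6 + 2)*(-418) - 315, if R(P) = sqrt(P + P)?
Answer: -315 - 836*I*sqrt(5) ≈ -315.0 - 1869.4*I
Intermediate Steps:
R(P) = sqrt(2)*sqrt(P) (R(P) = sqrt(2*P) = sqrt(2)*sqrt(P))
R(-2*6 + 2)*(-418) - 315 = (sqrt(2)*sqrt(-2*6 + 2))*(-418) - 315 = (sqrt(2)*sqrt(-12 + 2))*(-418) - 315 = (sqrt(2)*sqrt(-10))*(-418) - 315 = (sqrt(2)*(I*sqrt(10)))*(-418) - 315 = (2*I*sqrt(5))*(-418) - 315 = -836*I*sqrt(5) - 315 = -315 - 836*I*sqrt(5)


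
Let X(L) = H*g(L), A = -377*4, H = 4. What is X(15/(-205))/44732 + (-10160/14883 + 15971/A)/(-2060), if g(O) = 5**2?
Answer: 3985340183159/517031934996720 ≈ 0.0077081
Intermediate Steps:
A = -1508
g(O) = 25
X(L) = 100 (X(L) = 4*25 = 100)
X(15/(-205))/44732 + (-10160/14883 + 15971/A)/(-2060) = 100/44732 + (-10160/14883 + 15971/(-1508))/(-2060) = 100*(1/44732) + (-10160*1/14883 + 15971*(-1/1508))*(-1/2060) = 25/11183 + (-10160/14883 - 15971/1508)*(-1/2060) = 25/11183 - 253017673/22443564*(-1/2060) = 25/11183 + 253017673/46233741840 = 3985340183159/517031934996720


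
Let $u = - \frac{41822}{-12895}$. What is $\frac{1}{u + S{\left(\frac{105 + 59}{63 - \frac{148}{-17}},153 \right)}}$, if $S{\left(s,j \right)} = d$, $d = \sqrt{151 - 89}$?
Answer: $- \frac{269647345}{4280171933} + \frac{166281025 \sqrt{62}}{8560343866} \approx 0.08995$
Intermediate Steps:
$d = \sqrt{62} \approx 7.874$
$S{\left(s,j \right)} = \sqrt{62}$
$u = \frac{41822}{12895}$ ($u = \left(-41822\right) \left(- \frac{1}{12895}\right) = \frac{41822}{12895} \approx 3.2433$)
$\frac{1}{u + S{\left(\frac{105 + 59}{63 - \frac{148}{-17}},153 \right)}} = \frac{1}{\frac{41822}{12895} + \sqrt{62}}$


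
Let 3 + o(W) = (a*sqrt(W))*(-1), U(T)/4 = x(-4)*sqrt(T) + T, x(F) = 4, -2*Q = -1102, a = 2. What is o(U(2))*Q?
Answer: -1653 - 2204*sqrt(2 + 4*sqrt(2)) ≈ -7751.7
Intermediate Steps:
Q = 551 (Q = -1/2*(-1102) = 551)
U(T) = 4*T + 16*sqrt(T) (U(T) = 4*(4*sqrt(T) + T) = 4*(T + 4*sqrt(T)) = 4*T + 16*sqrt(T))
o(W) = -3 - 2*sqrt(W) (o(W) = -3 + (2*sqrt(W))*(-1) = -3 - 2*sqrt(W))
o(U(2))*Q = (-3 - 2*sqrt(4*2 + 16*sqrt(2)))*551 = (-3 - 2*sqrt(8 + 16*sqrt(2)))*551 = -1653 - 1102*sqrt(8 + 16*sqrt(2))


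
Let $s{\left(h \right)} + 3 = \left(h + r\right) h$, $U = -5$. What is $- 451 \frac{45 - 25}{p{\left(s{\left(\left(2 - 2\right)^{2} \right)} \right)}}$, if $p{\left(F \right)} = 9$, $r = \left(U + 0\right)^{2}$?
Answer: $- \frac{9020}{9} \approx -1002.2$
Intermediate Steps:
$r = 25$ ($r = \left(-5 + 0\right)^{2} = \left(-5\right)^{2} = 25$)
$s{\left(h \right)} = -3 + h \left(25 + h\right)$ ($s{\left(h \right)} = -3 + \left(h + 25\right) h = -3 + \left(25 + h\right) h = -3 + h \left(25 + h\right)$)
$- 451 \frac{45 - 25}{p{\left(s{\left(\left(2 - 2\right)^{2} \right)} \right)}} = - 451 \frac{45 - 25}{9} = - 451 \left(45 - 25\right) \frac{1}{9} = - 451 \cdot 20 \cdot \frac{1}{9} = \left(-451\right) \frac{20}{9} = - \frac{9020}{9}$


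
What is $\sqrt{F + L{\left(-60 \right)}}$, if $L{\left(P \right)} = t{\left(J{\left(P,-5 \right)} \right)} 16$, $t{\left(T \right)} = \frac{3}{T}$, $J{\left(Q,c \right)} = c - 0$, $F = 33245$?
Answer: $\frac{\sqrt{830885}}{5} \approx 182.31$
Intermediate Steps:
$J{\left(Q,c \right)} = c$ ($J{\left(Q,c \right)} = c + 0 = c$)
$L{\left(P \right)} = - \frac{48}{5}$ ($L{\left(P \right)} = \frac{3}{-5} \cdot 16 = 3 \left(- \frac{1}{5}\right) 16 = \left(- \frac{3}{5}\right) 16 = - \frac{48}{5}$)
$\sqrt{F + L{\left(-60 \right)}} = \sqrt{33245 - \frac{48}{5}} = \sqrt{\frac{166177}{5}} = \frac{\sqrt{830885}}{5}$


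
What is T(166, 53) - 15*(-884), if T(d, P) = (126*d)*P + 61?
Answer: 1121869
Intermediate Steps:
T(d, P) = 61 + 126*P*d (T(d, P) = 126*P*d + 61 = 61 + 126*P*d)
T(166, 53) - 15*(-884) = (61 + 126*53*166) - 15*(-884) = (61 + 1108548) - 1*(-13260) = 1108609 + 13260 = 1121869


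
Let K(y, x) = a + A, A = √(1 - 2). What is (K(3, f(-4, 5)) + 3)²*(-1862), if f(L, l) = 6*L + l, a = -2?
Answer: -3724*I ≈ -3724.0*I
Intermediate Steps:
f(L, l) = l + 6*L
A = I (A = √(-1) = I ≈ 1.0*I)
K(y, x) = -2 + I
(K(3, f(-4, 5)) + 3)²*(-1862) = ((-2 + I) + 3)²*(-1862) = (1 + I)²*(-1862) = -1862*(1 + I)²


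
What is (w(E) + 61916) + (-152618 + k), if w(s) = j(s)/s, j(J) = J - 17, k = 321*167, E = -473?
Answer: -17545445/473 ≈ -37094.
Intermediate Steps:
k = 53607
j(J) = -17 + J
w(s) = (-17 + s)/s
(w(E) + 61916) + (-152618 + k) = ((-17 - 473)/(-473) + 61916) + (-152618 + 53607) = (-1/473*(-490) + 61916) - 99011 = (490/473 + 61916) - 99011 = 29286758/473 - 99011 = -17545445/473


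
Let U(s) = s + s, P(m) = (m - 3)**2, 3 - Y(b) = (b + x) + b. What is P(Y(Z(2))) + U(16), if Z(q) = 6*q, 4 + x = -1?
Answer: 393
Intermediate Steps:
x = -5 (x = -4 - 1 = -5)
Y(b) = 8 - 2*b (Y(b) = 3 - ((b - 5) + b) = 3 - ((-5 + b) + b) = 3 - (-5 + 2*b) = 3 + (5 - 2*b) = 8 - 2*b)
P(m) = (-3 + m)**2
U(s) = 2*s
P(Y(Z(2))) + U(16) = (-3 + (8 - 12*2))**2 + 2*16 = (-3 + (8 - 2*12))**2 + 32 = (-3 + (8 - 24))**2 + 32 = (-3 - 16)**2 + 32 = (-19)**2 + 32 = 361 + 32 = 393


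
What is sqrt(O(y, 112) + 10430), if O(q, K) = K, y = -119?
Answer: sqrt(10542) ≈ 102.67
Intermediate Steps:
sqrt(O(y, 112) + 10430) = sqrt(112 + 10430) = sqrt(10542)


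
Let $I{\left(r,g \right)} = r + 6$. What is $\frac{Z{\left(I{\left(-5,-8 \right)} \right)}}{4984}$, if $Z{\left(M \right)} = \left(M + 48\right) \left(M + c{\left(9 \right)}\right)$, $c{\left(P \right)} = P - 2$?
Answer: $\frac{7}{89} \approx 0.078652$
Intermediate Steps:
$c{\left(P \right)} = -2 + P$ ($c{\left(P \right)} = P - 2 = -2 + P$)
$I{\left(r,g \right)} = 6 + r$
$Z{\left(M \right)} = \left(7 + M\right) \left(48 + M\right)$ ($Z{\left(M \right)} = \left(M + 48\right) \left(M + \left(-2 + 9\right)\right) = \left(48 + M\right) \left(M + 7\right) = \left(48 + M\right) \left(7 + M\right) = \left(7 + M\right) \left(48 + M\right)$)
$\frac{Z{\left(I{\left(-5,-8 \right)} \right)}}{4984} = \frac{336 + \left(6 - 5\right)^{2} + 55 \left(6 - 5\right)}{4984} = \left(336 + 1^{2} + 55 \cdot 1\right) \frac{1}{4984} = \left(336 + 1 + 55\right) \frac{1}{4984} = 392 \cdot \frac{1}{4984} = \frac{7}{89}$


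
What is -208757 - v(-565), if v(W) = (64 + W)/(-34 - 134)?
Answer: -11690559/56 ≈ -2.0876e+5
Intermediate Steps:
v(W) = -8/21 - W/168 (v(W) = (64 + W)/(-168) = (64 + W)*(-1/168) = -8/21 - W/168)
-208757 - v(-565) = -208757 - (-8/21 - 1/168*(-565)) = -208757 - (-8/21 + 565/168) = -208757 - 1*167/56 = -208757 - 167/56 = -11690559/56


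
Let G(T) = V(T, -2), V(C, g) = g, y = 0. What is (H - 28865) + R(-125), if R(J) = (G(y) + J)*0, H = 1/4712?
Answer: -136011879/4712 ≈ -28865.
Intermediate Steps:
H = 1/4712 ≈ 0.00021222
G(T) = -2
R(J) = 0 (R(J) = (-2 + J)*0 = 0)
(H - 28865) + R(-125) = (1/4712 - 28865) + 0 = -136011879/4712 + 0 = -136011879/4712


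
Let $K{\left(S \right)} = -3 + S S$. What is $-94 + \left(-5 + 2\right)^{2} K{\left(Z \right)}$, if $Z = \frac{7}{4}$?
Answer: $- \frac{1495}{16} \approx -93.438$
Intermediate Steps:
$Z = \frac{7}{4}$ ($Z = 7 \cdot \frac{1}{4} = \frac{7}{4} \approx 1.75$)
$K{\left(S \right)} = -3 + S^{2}$
$-94 + \left(-5 + 2\right)^{2} K{\left(Z \right)} = -94 + \left(-5 + 2\right)^{2} \left(-3 + \left(\frac{7}{4}\right)^{2}\right) = -94 + \left(-3\right)^{2} \left(-3 + \frac{49}{16}\right) = -94 + 9 \cdot \frac{1}{16} = -94 + \frac{9}{16} = - \frac{1495}{16}$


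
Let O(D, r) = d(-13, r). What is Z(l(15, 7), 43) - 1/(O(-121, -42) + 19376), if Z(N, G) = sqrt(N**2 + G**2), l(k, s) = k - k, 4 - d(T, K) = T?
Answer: 833898/19393 ≈ 43.000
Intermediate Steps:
d(T, K) = 4 - T
O(D, r) = 17 (O(D, r) = 4 - 1*(-13) = 4 + 13 = 17)
l(k, s) = 0
Z(N, G) = sqrt(G**2 + N**2)
Z(l(15, 7), 43) - 1/(O(-121, -42) + 19376) = sqrt(43**2 + 0**2) - 1/(17 + 19376) = sqrt(1849 + 0) - 1/19393 = sqrt(1849) - 1*1/19393 = 43 - 1/19393 = 833898/19393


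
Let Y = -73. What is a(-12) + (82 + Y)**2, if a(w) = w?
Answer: 69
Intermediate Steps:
a(-12) + (82 + Y)**2 = -12 + (82 - 73)**2 = -12 + 9**2 = -12 + 81 = 69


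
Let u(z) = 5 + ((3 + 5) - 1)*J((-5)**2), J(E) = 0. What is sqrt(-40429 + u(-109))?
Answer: 2*I*sqrt(10106) ≈ 201.06*I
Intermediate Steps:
u(z) = 5 (u(z) = 5 + ((3 + 5) - 1)*0 = 5 + (8 - 1)*0 = 5 + 7*0 = 5 + 0 = 5)
sqrt(-40429 + u(-109)) = sqrt(-40429 + 5) = sqrt(-40424) = 2*I*sqrt(10106)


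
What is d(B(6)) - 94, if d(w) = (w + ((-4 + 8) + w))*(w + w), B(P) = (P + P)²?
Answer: 84002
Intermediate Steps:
B(P) = 4*P² (B(P) = (2*P)² = 4*P²)
d(w) = 2*w*(4 + 2*w) (d(w) = (w + (4 + w))*(2*w) = (4 + 2*w)*(2*w) = 2*w*(4 + 2*w))
d(B(6)) - 94 = 4*(4*6²)*(2 + 4*6²) - 94 = 4*(4*36)*(2 + 4*36) - 94 = 4*144*(2 + 144) - 94 = 4*144*146 - 94 = 84096 - 94 = 84002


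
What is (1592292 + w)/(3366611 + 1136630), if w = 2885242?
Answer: 4477534/4503241 ≈ 0.99429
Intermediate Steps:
(1592292 + w)/(3366611 + 1136630) = (1592292 + 2885242)/(3366611 + 1136630) = 4477534/4503241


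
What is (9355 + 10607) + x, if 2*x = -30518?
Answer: 4703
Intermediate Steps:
x = -15259 (x = (½)*(-30518) = -15259)
(9355 + 10607) + x = (9355 + 10607) - 15259 = 19962 - 15259 = 4703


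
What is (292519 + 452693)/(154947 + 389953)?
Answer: 186303/136225 ≈ 1.3676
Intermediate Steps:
(292519 + 452693)/(154947 + 389953) = 745212/544900 = 745212*(1/544900) = 186303/136225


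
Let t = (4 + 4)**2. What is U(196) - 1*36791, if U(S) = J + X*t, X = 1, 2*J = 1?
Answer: -73453/2 ≈ -36727.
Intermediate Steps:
J = 1/2 (J = (1/2)*1 = 1/2 ≈ 0.50000)
t = 64 (t = 8**2 = 64)
U(S) = 129/2 (U(S) = 1/2 + 1*64 = 1/2 + 64 = 129/2)
U(196) - 1*36791 = 129/2 - 1*36791 = 129/2 - 36791 = -73453/2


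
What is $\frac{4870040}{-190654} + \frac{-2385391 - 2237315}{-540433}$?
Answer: $- \frac{875296468798}{51517856591} \approx -16.99$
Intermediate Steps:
$\frac{4870040}{-190654} + \frac{-2385391 - 2237315}{-540433} = 4870040 \left(- \frac{1}{190654}\right) - - \frac{4622706}{540433} = - \frac{2435020}{95327} + \frac{4622706}{540433} = - \frac{875296468798}{51517856591}$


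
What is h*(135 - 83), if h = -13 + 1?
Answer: -624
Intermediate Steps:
h = -12
h*(135 - 83) = -12*(135 - 83) = -12*52 = -624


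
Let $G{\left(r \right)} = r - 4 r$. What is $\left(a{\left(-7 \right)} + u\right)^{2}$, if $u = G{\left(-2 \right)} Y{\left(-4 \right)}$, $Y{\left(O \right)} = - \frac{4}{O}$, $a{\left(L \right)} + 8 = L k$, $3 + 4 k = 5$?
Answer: $\frac{121}{4} \approx 30.25$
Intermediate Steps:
$k = \frac{1}{2}$ ($k = - \frac{3}{4} + \frac{1}{4} \cdot 5 = - \frac{3}{4} + \frac{5}{4} = \frac{1}{2} \approx 0.5$)
$G{\left(r \right)} = - 3 r$
$a{\left(L \right)} = -8 + \frac{L}{2}$ ($a{\left(L \right)} = -8 + L \frac{1}{2} = -8 + \frac{L}{2}$)
$u = 6$ ($u = \left(-3\right) \left(-2\right) \left(- \frac{4}{-4}\right) = 6 \left(\left(-4\right) \left(- \frac{1}{4}\right)\right) = 6 \cdot 1 = 6$)
$\left(a{\left(-7 \right)} + u\right)^{2} = \left(\left(-8 + \frac{1}{2} \left(-7\right)\right) + 6\right)^{2} = \left(\left(-8 - \frac{7}{2}\right) + 6\right)^{2} = \left(- \frac{23}{2} + 6\right)^{2} = \left(- \frac{11}{2}\right)^{2} = \frac{121}{4}$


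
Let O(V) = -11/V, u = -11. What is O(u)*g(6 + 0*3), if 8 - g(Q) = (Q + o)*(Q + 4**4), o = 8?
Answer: -3660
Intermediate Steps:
g(Q) = 8 - (8 + Q)*(256 + Q) (g(Q) = 8 - (Q + 8)*(Q + 4**4) = 8 - (8 + Q)*(Q + 256) = 8 - (8 + Q)*(256 + Q))
O(u)*g(6 + 0*3) = (-11/(-11))*(-2040 - (6 + 0*3)**2 - 264*(6 + 0*3)) = (-11*(-1/11))*(-2040 - (6 + 0)**2 - 264*(6 + 0)) = 1*(-2040 - 1*6**2 - 264*6) = 1*(-2040 - 1*36 - 1584) = 1*(-2040 - 36 - 1584) = 1*(-3660) = -3660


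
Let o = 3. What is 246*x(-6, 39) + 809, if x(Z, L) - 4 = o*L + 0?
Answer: 30575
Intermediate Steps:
x(Z, L) = 4 + 3*L (x(Z, L) = 4 + (3*L + 0) = 4 + 3*L)
246*x(-6, 39) + 809 = 246*(4 + 3*39) + 809 = 246*(4 + 117) + 809 = 246*121 + 809 = 29766 + 809 = 30575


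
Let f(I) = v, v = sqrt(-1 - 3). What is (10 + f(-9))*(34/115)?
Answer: 68/23 + 68*I/115 ≈ 2.9565 + 0.5913*I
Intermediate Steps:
v = 2*I (v = sqrt(-4) = 2*I ≈ 2.0*I)
f(I) = 2*I
(10 + f(-9))*(34/115) = (10 + 2*I)*(34/115) = 68/23 + 68*I/115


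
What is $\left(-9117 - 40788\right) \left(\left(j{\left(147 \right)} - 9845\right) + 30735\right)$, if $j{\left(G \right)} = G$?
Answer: $-1049851485$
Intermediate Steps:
$\left(-9117 - 40788\right) \left(\left(j{\left(147 \right)} - 9845\right) + 30735\right) = \left(-9117 - 40788\right) \left(\left(147 - 9845\right) + 30735\right) = - 49905 \left(-9698 + 30735\right) = \left(-49905\right) 21037 = -1049851485$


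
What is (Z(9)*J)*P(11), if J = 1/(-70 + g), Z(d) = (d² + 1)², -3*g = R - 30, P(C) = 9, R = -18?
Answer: -3362/3 ≈ -1120.7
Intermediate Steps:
g = 16 (g = -(-18 - 30)/3 = -⅓*(-48) = 16)
Z(d) = (1 + d²)²
J = -1/54 (J = 1/(-70 + 16) = 1/(-54) = -1/54 ≈ -0.018519)
(Z(9)*J)*P(11) = ((1 + 9²)²*(-1/54))*9 = ((1 + 81)²*(-1/54))*9 = (82²*(-1/54))*9 = (6724*(-1/54))*9 = -3362/27*9 = -3362/3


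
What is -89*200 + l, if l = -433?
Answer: -18233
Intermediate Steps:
-89*200 + l = -89*200 - 433 = -17800 - 433 = -18233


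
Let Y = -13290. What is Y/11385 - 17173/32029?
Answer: -41412001/24310011 ≈ -1.7035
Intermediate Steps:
Y/11385 - 17173/32029 = -13290/11385 - 17173/32029 = -13290*1/11385 - 17173*1/32029 = -886/759 - 17173/32029 = -41412001/24310011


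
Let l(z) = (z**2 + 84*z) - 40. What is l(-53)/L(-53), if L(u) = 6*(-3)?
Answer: 187/2 ≈ 93.500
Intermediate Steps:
L(u) = -18
l(z) = -40 + z**2 + 84*z
l(-53)/L(-53) = (-40 + (-53)**2 + 84*(-53))/(-18) = (-40 + 2809 - 4452)*(-1/18) = -1683*(-1/18) = 187/2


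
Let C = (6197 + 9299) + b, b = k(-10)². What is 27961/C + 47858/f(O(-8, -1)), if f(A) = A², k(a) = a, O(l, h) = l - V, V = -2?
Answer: 186849991/140364 ≈ 1331.2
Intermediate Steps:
O(l, h) = 2 + l (O(l, h) = l - 1*(-2) = l + 2 = 2 + l)
b = 100 (b = (-10)² = 100)
C = 15596 (C = (6197 + 9299) + 100 = 15496 + 100 = 15596)
27961/C + 47858/f(O(-8, -1)) = 27961/15596 + 47858/((2 - 8)²) = 27961*(1/15596) + 47858/((-6)²) = 27961/15596 + 47858/36 = 27961/15596 + 47858*(1/36) = 27961/15596 + 23929/18 = 186849991/140364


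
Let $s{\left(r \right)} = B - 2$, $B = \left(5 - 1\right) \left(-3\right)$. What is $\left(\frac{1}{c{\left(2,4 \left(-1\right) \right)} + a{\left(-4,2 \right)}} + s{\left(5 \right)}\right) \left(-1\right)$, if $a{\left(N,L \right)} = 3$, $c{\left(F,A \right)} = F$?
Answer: $\frac{69}{5} \approx 13.8$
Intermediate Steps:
$B = -12$ ($B = 4 \left(-3\right) = -12$)
$s{\left(r \right)} = -14$ ($s{\left(r \right)} = -12 - 2 = -14$)
$\left(\frac{1}{c{\left(2,4 \left(-1\right) \right)} + a{\left(-4,2 \right)}} + s{\left(5 \right)}\right) \left(-1\right) = \left(\frac{1}{2 + 3} - 14\right) \left(-1\right) = \left(\frac{1}{5} - 14\right) \left(-1\right) = \left(- \frac{69}{5}\right) \left(-1\right) = \frac{69}{5}$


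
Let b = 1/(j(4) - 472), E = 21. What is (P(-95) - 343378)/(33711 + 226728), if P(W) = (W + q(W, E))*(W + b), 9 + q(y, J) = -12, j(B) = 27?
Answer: -147899194/115895355 ≈ -1.2761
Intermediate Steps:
q(y, J) = -21 (q(y, J) = -9 - 12 = -21)
b = -1/445 (b = 1/(27 - 472) = 1/(-445) = -1/445 ≈ -0.0022472)
P(W) = (-21 + W)*(-1/445 + W) (P(W) = (W - 21)*(W - 1/445) = (-21 + W)*(-1/445 + W))
(P(-95) - 343378)/(33711 + 226728) = ((21/445 + (-95)**2 - 9346/445*(-95)) - 343378)/(33711 + 226728) = ((21/445 + 9025 + 177574/89) - 343378)/260439 = (4904016/445 - 343378)*(1/260439) = -147899194/445*1/260439 = -147899194/115895355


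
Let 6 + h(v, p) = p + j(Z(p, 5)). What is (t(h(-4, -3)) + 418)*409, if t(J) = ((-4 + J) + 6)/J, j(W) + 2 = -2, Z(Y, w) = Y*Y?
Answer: 2227005/13 ≈ 1.7131e+5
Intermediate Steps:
Z(Y, w) = Y**2
j(W) = -4 (j(W) = -2 - 2 = -4)
h(v, p) = -10 + p (h(v, p) = -6 + (p - 4) = -6 + (-4 + p) = -10 + p)
t(J) = (2 + J)/J
(t(h(-4, -3)) + 418)*409 = ((2 + (-10 - 3))/(-10 - 3) + 418)*409 = ((2 - 13)/(-13) + 418)*409 = (-1/13*(-11) + 418)*409 = (11/13 + 418)*409 = (5445/13)*409 = 2227005/13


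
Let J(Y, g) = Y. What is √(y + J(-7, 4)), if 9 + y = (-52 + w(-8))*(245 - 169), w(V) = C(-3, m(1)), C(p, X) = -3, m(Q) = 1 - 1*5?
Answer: 2*I*√1049 ≈ 64.776*I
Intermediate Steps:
m(Q) = -4 (m(Q) = 1 - 5 = -4)
w(V) = -3
y = -4189 (y = -9 + (-52 - 3)*(245 - 169) = -9 - 55*76 = -9 - 4180 = -4189)
√(y + J(-7, 4)) = √(-4189 - 7) = √(-4196) = 2*I*√1049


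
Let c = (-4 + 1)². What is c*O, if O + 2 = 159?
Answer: 1413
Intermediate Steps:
O = 157 (O = -2 + 159 = 157)
c = 9 (c = (-3)² = 9)
c*O = 9*157 = 1413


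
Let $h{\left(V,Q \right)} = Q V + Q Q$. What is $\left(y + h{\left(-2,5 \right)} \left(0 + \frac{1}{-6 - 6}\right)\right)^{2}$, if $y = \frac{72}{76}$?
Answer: $\frac{529}{5776} \approx 0.091586$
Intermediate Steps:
$y = \frac{18}{19}$ ($y = 72 \cdot \frac{1}{76} = \frac{18}{19} \approx 0.94737$)
$h{\left(V,Q \right)} = Q^{2} + Q V$ ($h{\left(V,Q \right)} = Q V + Q^{2} = Q^{2} + Q V$)
$\left(y + h{\left(-2,5 \right)} \left(0 + \frac{1}{-6 - 6}\right)\right)^{2} = \left(\frac{18}{19} + 5 \left(5 - 2\right) \left(0 + \frac{1}{-6 - 6}\right)\right)^{2} = \left(\frac{18}{19} + 5 \cdot 3 \left(0 + \frac{1}{-12}\right)\right)^{2} = \left(\frac{18}{19} + 15 \left(0 - \frac{1}{12}\right)\right)^{2} = \left(\frac{18}{19} + 15 \left(- \frac{1}{12}\right)\right)^{2} = \left(\frac{18}{19} - \frac{5}{4}\right)^{2} = \left(- \frac{23}{76}\right)^{2} = \frac{529}{5776}$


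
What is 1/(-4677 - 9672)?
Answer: -1/14349 ≈ -6.9691e-5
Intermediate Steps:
1/(-4677 - 9672) = 1/(-14349) = -1/14349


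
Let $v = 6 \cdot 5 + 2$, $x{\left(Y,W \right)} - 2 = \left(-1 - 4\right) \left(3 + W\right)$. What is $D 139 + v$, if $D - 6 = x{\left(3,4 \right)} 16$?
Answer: $-72526$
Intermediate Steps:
$x{\left(Y,W \right)} = -13 - 5 W$ ($x{\left(Y,W \right)} = 2 + \left(-1 - 4\right) \left(3 + W\right) = 2 - 5 \left(3 + W\right) = 2 - \left(15 + 5 W\right) = -13 - 5 W$)
$D = -522$ ($D = 6 + \left(-13 - 20\right) 16 = 6 - 528 = -522$)
$v = 32$ ($v = 30 + 2 = 32$)
$D 139 + v = \left(-522\right) 139 + 32 = -72558 + 32 = -72526$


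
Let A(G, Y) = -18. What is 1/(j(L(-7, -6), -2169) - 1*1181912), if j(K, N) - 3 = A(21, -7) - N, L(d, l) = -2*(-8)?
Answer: -1/1179758 ≈ -8.4763e-7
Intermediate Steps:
L(d, l) = 16
j(K, N) = -15 - N (j(K, N) = 3 + (-18 - N) = -15 - N)
1/(j(L(-7, -6), -2169) - 1*1181912) = 1/((-15 - 1*(-2169)) - 1*1181912) = 1/((-15 + 2169) - 1181912) = 1/(2154 - 1181912) = 1/(-1179758) = -1/1179758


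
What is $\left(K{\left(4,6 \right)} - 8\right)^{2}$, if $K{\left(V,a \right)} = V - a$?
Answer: $100$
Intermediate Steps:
$\left(K{\left(4,6 \right)} - 8\right)^{2} = \left(\left(4 - 6\right) - 8\right)^{2} = \left(-2 - 8\right)^{2} = \left(-10\right)^{2} = 100$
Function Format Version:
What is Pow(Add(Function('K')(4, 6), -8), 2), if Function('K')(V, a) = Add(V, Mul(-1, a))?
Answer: 100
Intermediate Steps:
Pow(Add(Function('K')(4, 6), -8), 2) = Pow(Add(Add(4, Mul(-1, 6)), -8), 2) = Pow(Add(Add(4, -6), -8), 2) = Pow(Add(-2, -8), 2) = Pow(-10, 2) = 100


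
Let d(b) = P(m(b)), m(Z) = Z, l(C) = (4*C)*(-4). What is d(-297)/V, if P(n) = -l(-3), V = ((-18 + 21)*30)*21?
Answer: -8/315 ≈ -0.025397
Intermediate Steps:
l(C) = -16*C
V = 1890 (V = (3*30)*21 = 90*21 = 1890)
P(n) = -48 (P(n) = -(-16)*(-3) = -1*48 = -48)
d(b) = -48
d(-297)/V = -48/1890 = -48*1/1890 = -8/315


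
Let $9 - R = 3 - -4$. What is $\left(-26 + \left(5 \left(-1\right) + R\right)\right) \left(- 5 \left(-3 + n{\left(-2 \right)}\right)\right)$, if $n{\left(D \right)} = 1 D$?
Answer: $-725$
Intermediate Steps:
$R = 2$ ($R = 9 - \left(3 - -4\right) = 9 - \left(3 + 4\right) = 9 - 7 = 2$)
$n{\left(D \right)} = D$
$\left(-26 + \left(5 \left(-1\right) + R\right)\right) \left(- 5 \left(-3 + n{\left(-2 \right)}\right)\right) = \left(-26 + \left(5 \left(-1\right) + 2\right)\right) \left(- 5 \left(-3 - 2\right)\right) = \left(-26 + \left(-5 + 2\right)\right) \left(\left(-5\right) \left(-5\right)\right) = \left(-26 - 3\right) 25 = \left(-29\right) 25 = -725$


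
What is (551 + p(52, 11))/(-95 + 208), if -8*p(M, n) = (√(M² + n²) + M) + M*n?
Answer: 473/113 - 5*√113/904 ≈ 4.1270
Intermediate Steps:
p(M, n) = -M/8 - √(M² + n²)/8 - M*n/8 (p(M, n) = -((√(M² + n²) + M) + M*n)/8 = -((M + √(M² + n²)) + M*n)/8 = -(M + √(M² + n²) + M*n)/8 = -M/8 - √(M² + n²)/8 - M*n/8)
(551 + p(52, 11))/(-95 + 208) = (551 + (-⅛*52 - √(52² + 11²)/8 - ⅛*52*11))/(-95 + 208) = (551 + (-13/2 - √(2704 + 121)/8 - 143/2))/113 = (551 + (-13/2 - 5*√113/8 - 143/2))*(1/113) = (551 + (-78 - 5*√113/8))*(1/113) = (473 - 5*√113/8)*(1/113) = 473/113 - 5*√113/904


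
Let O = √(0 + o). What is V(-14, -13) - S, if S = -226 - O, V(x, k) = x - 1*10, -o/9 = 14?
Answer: 202 + 3*I*√14 ≈ 202.0 + 11.225*I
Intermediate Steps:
o = -126 (o = -9*14 = -126)
O = 3*I*√14 (O = √(0 - 126) = √(-126) = 3*I*√14 ≈ 11.225*I)
V(x, k) = -10 + x (V(x, k) = x - 10 = -10 + x)
S = -226 - 3*I*√14 ≈ -226.0 - 11.225*I
V(-14, -13) - S = (-10 - 14) - (-226 - 3*I*√14) = -24 + (226 + 3*I*√14) = 202 + 3*I*√14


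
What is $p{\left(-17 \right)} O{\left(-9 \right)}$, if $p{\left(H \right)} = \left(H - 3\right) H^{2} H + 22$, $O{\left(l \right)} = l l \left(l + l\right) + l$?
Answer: $-144179694$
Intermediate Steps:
$O{\left(l \right)} = l + 2 l^{3}$ ($O{\left(l \right)} = l l 2 l + l = l 2 l^{2} + l = 2 l^{3} + l = l + 2 l^{3}$)
$p{\left(H \right)} = 22 + H^{3} \left(-3 + H\right)$ ($p{\left(H \right)} = \left(-3 + H\right) H^{2} H + 22 = H^{2} \left(-3 + H\right) H + 22 = H^{3} \left(-3 + H\right) + 22 = 22 + H^{3} \left(-3 + H\right)$)
$p{\left(-17 \right)} O{\left(-9 \right)} = \left(22 + \left(-17\right)^{4} - 3 \left(-17\right)^{3}\right) \left(-9 + 2 \left(-9\right)^{3}\right) = \left(22 + 83521 - -14739\right) \left(-9 + 2 \left(-729\right)\right) = \left(22 + 83521 + 14739\right) \left(-9 - 1458\right) = 98282 \left(-1467\right) = -144179694$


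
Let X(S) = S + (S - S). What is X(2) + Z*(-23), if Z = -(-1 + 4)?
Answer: 71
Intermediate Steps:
X(S) = S (X(S) = S + 0 = S)
Z = -3 (Z = -1*3 = -3)
X(2) + Z*(-23) = 2 - 3*(-23) = 2 + 69 = 71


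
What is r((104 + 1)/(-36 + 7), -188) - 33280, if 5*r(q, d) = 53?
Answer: -166347/5 ≈ -33269.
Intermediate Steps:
r(q, d) = 53/5 (r(q, d) = (⅕)*53 = 53/5)
r((104 + 1)/(-36 + 7), -188) - 33280 = 53/5 - 33280 = -166347/5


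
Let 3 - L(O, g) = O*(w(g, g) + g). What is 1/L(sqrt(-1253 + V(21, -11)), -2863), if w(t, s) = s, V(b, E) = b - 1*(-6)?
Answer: 3/40196955185 - 5726*I*sqrt(1226)/40196955185 ≈ 7.4633e-11 - 4.9877e-6*I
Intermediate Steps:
V(b, E) = 6 + b (V(b, E) = b + 6 = 6 + b)
L(O, g) = 3 - 2*O*g (L(O, g) = 3 - O*(g + g) = 3 - O*2*g = 3 - 2*O*g)
1/L(sqrt(-1253 + V(21, -11)), -2863) = 1/(3 - 2*sqrt(-1253 + (6 + 21))*(-2863)) = 1/(3 - 2*sqrt(-1253 + 27)*(-2863)) = 1/(3 - 2*sqrt(-1226)*(-2863)) = 1/(3 - 2*I*sqrt(1226)*(-2863)) = 1/(3 + 5726*I*sqrt(1226))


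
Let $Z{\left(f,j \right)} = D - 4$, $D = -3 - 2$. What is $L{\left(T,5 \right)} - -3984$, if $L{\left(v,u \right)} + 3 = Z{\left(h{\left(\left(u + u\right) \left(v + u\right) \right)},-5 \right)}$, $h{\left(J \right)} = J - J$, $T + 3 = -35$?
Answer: $3972$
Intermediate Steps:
$T = -38$ ($T = -3 - 35 = -38$)
$D = -5$ ($D = -3 - 2 = -5$)
$h{\left(J \right)} = 0$
$Z{\left(f,j \right)} = -9$ ($Z{\left(f,j \right)} = -5 - 4 = -9$)
$L{\left(v,u \right)} = -12$ ($L{\left(v,u \right)} = -3 - 9 = -12$)
$L{\left(T,5 \right)} - -3984 = -12 - -3984 = -12 + 3984 = 3972$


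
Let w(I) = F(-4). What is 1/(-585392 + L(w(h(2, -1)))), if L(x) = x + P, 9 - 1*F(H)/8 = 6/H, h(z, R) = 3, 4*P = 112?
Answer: -1/585280 ≈ -1.7086e-6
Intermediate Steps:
P = 28 (P = (¼)*112 = 28)
F(H) = 72 - 48/H
w(I) = 84 (w(I) = 72 - 48/(-4) = 72 - 48*(-¼) = 72 + 12 = 84)
L(x) = 28 + x (L(x) = x + 28 = 28 + x)
1/(-585392 + L(w(h(2, -1)))) = 1/(-585392 + (28 + 84)) = 1/(-585392 + 112) = 1/(-585280) = -1/585280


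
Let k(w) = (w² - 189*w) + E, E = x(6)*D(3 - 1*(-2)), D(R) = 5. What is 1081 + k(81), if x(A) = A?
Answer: -7637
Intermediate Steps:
E = 30 (E = 6*5 = 30)
k(w) = 30 + w² - 189*w (k(w) = (w² - 189*w) + 30 = 30 + w² - 189*w)
1081 + k(81) = 1081 + (30 + 81² - 189*81) = 1081 + (30 + 6561 - 15309) = 1081 - 8718 = -7637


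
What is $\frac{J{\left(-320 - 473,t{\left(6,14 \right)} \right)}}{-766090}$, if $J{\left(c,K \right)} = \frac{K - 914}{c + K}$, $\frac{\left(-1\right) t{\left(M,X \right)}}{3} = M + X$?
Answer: $- \frac{487}{326737385} \approx -1.4905 \cdot 10^{-6}$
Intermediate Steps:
$t{\left(M,X \right)} = - 3 M - 3 X$ ($t{\left(M,X \right)} = - 3 \left(M + X\right) = - 3 M - 3 X$)
$J{\left(c,K \right)} = \frac{-914 + K}{K + c}$
$\frac{J{\left(-320 - 473,t{\left(6,14 \right)} \right)}}{-766090} = \frac{\frac{1}{\left(\left(-3\right) 6 - 42\right) - 793} \left(-914 - 60\right)}{-766090} = \frac{-914 - 60}{\left(-18 - 42\right) - 793} \left(- \frac{1}{766090}\right) = \frac{-914 - 60}{-60 - 793} \left(- \frac{1}{766090}\right) = \frac{1}{-853} \left(-974\right) \left(- \frac{1}{766090}\right) = \left(- \frac{1}{853}\right) \left(-974\right) \left(- \frac{1}{766090}\right) = \frac{974}{853} \left(- \frac{1}{766090}\right) = - \frac{487}{326737385}$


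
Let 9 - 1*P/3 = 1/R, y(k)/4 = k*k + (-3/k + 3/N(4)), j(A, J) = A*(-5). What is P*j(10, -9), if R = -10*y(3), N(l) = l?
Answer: -9453/7 ≈ -1350.4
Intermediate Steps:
j(A, J) = -5*A
y(k) = 3 - 12/k + 4*k**2 (y(k) = 4*(k*k + (-3/k + 3/4)) = 4*(k**2 + (-3/k + 3*(1/4))) = 4*(k**2 + (-3/k + 3/4)) = 4*(k**2 + (3/4 - 3/k)) = 4*(3/4 + k**2 - 3/k) = 3 - 12/k + 4*k**2)
R = -350 (R = -10*(3 - 12/3 + 4*3**2) = -10*(3 - 12*1/3 + 4*9) = -10*(3 - 4 + 36) = -10*35 = -350)
P = 9453/350 (P = 27 - 3/(-350) = 27 - 3*(-1/350) = 27 + 3/350 = 9453/350 ≈ 27.009)
P*j(10, -9) = 9453*(-5*10)/350 = (9453/350)*(-50) = -9453/7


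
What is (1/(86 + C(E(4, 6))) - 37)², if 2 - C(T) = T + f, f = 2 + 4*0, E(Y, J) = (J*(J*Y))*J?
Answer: 828691369/605284 ≈ 1369.1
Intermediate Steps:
E(Y, J) = Y*J³ (E(Y, J) = (Y*J²)*J = Y*J³)
f = 2 (f = 2 + 0 = 2)
C(T) = -T (C(T) = 2 - (T + 2) = 2 - (2 + T) = 2 + (-2 - T) = -T)
(1/(86 + C(E(4, 6))) - 37)² = (1/(86 - 4*6³) - 37)² = (1/(86 - 4*216) - 37)² = (1/(86 - 1*864) - 37)² = (1/(86 - 864) - 37)² = (1/(-778) - 37)² = (-1/778 - 37)² = (-28787/778)² = 828691369/605284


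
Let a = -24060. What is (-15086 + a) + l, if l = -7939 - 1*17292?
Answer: -64377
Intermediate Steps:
l = -25231 (l = -7939 - 17292 = -25231)
(-15086 + a) + l = (-15086 - 24060) - 25231 = -39146 - 25231 = -64377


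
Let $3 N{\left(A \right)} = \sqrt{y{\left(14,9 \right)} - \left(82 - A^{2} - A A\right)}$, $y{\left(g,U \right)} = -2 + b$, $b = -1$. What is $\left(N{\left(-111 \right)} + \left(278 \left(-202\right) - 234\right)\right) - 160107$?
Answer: $-216497 + \frac{\sqrt{24557}}{3} \approx -2.1644 \cdot 10^{5}$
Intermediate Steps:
$y{\left(g,U \right)} = -3$ ($y{\left(g,U \right)} = -2 - 1 = -3$)
$N{\left(A \right)} = \frac{\sqrt{-85 + 2 A^{2}}}{3}$ ($N{\left(A \right)} = \frac{\sqrt{-3 - \left(82 - A^{2} - A A\right)}}{3} = \frac{\sqrt{-3 + \left(\left(A^{2} + A^{2}\right) - 82\right)}}{3} = \frac{\sqrt{-3 + \left(2 A^{2} - 82\right)}}{3} = \frac{\sqrt{-3 + \left(-82 + 2 A^{2}\right)}}{3} = \frac{\sqrt{-85 + 2 A^{2}}}{3}$)
$\left(N{\left(-111 \right)} + \left(278 \left(-202\right) - 234\right)\right) - 160107 = \left(\frac{\sqrt{-85 + 2 \left(-111\right)^{2}}}{3} + \left(278 \left(-202\right) - 234\right)\right) - 160107 = \left(\frac{\sqrt{-85 + 2 \cdot 12321}}{3} - 56390\right) - 160107 = \left(\frac{\sqrt{-85 + 24642}}{3} - 56390\right) - 160107 = \left(\frac{\sqrt{24557}}{3} - 56390\right) - 160107 = \left(-56390 + \frac{\sqrt{24557}}{3}\right) - 160107 = -216497 + \frac{\sqrt{24557}}{3}$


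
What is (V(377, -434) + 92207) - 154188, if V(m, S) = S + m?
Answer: -62038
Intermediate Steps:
(V(377, -434) + 92207) - 154188 = ((-434 + 377) + 92207) - 154188 = (-57 + 92207) - 154188 = 92150 - 154188 = -62038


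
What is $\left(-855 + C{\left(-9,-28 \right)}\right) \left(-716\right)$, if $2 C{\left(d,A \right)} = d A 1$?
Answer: $521964$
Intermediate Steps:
$C{\left(d,A \right)} = \frac{A d}{2}$ ($C{\left(d,A \right)} = \frac{d A 1}{2} = \frac{A d 1}{2} = \frac{A d}{2}$)
$\left(-855 + C{\left(-9,-28 \right)}\right) \left(-716\right) = \left(-855 + \frac{1}{2} \left(-28\right) \left(-9\right)\right) \left(-716\right) = \left(-855 + 126\right) \left(-716\right) = \left(-729\right) \left(-716\right) = 521964$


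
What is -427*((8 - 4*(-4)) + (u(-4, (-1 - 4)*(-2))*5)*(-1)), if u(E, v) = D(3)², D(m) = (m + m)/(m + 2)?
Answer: -35868/5 ≈ -7173.6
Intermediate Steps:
D(m) = 2*m/(2 + m) (D(m) = (2*m)/(2 + m) = 2*m/(2 + m))
u(E, v) = 36/25 (u(E, v) = (2*3/(2 + 3))² = (2*3/5)² = (2*3*(⅕))² = (6/5)² = 36/25)
-427*((8 - 4*(-4)) + (u(-4, (-1 - 4)*(-2))*5)*(-1)) = -427*((8 - 4*(-4)) + ((36/25)*5)*(-1)) = -427*((8 + 16) + (36/5)*(-1)) = -427*(24 - 36/5) = -427*84/5 = -35868/5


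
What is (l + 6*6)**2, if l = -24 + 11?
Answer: 529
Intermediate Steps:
l = -13
(l + 6*6)**2 = (-13 + 6*6)**2 = (-13 + 36)**2 = 23**2 = 529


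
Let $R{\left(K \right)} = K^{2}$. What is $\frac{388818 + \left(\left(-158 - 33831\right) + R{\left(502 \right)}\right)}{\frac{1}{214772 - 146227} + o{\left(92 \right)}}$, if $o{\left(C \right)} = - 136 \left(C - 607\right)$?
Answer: $\frac{41595367985}{4800891801} \approx 8.6641$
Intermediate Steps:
$o{\left(C \right)} = 82552 - 136 C$ ($o{\left(C \right)} = - 136 \left(-607 + C\right) = 82552 - 136 C$)
$\frac{388818 + \left(\left(-158 - 33831\right) + R{\left(502 \right)}\right)}{\frac{1}{214772 - 146227} + o{\left(92 \right)}} = \frac{388818 + \left(\left(-158 - 33831\right) + 502^{2}\right)}{\frac{1}{214772 - 146227} + \left(82552 - 12512\right)} = \frac{388818 + \left(\left(-158 - 33831\right) + 252004\right)}{\frac{1}{68545} + \left(82552 - 12512\right)} = \frac{388818 + \left(-33989 + 252004\right)}{\frac{1}{68545} + 70040} = \frac{388818 + 218015}{\frac{4800891801}{68545}} = 606833 \cdot \frac{68545}{4800891801} = \frac{41595367985}{4800891801}$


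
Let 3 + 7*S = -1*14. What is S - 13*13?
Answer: -1200/7 ≈ -171.43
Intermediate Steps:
S = -17/7 (S = -3/7 + (-1*14)/7 = -3/7 + (1/7)*(-14) = -3/7 - 2 = -17/7 ≈ -2.4286)
S - 13*13 = -17/7 - 13*13 = -17/7 - 169 = -1200/7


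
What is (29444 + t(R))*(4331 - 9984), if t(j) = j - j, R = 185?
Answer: -166446932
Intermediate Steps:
t(j) = 0
(29444 + t(R))*(4331 - 9984) = (29444 + 0)*(4331 - 9984) = 29444*(-5653) = -166446932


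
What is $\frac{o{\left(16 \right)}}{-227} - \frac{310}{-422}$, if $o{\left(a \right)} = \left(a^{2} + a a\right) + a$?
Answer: $- \frac{76223}{47897} \approx -1.5914$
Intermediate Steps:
$o{\left(a \right)} = a + 2 a^{2}$ ($o{\left(a \right)} = \left(a^{2} + a^{2}\right) + a = 2 a^{2} + a = a + 2 a^{2}$)
$\frac{o{\left(16 \right)}}{-227} - \frac{310}{-422} = \frac{16 \left(1 + 2 \cdot 16\right)}{-227} - \frac{310}{-422} = 16 \left(1 + 32\right) \left(- \frac{1}{227}\right) - - \frac{155}{211} = 16 \cdot 33 \left(- \frac{1}{227}\right) + \frac{155}{211} = 528 \left(- \frac{1}{227}\right) + \frac{155}{211} = - \frac{528}{227} + \frac{155}{211} = - \frac{76223}{47897}$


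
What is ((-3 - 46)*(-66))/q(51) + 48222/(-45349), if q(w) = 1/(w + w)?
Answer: 14959135710/45349 ≈ 3.2987e+5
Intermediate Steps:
q(w) = 1/(2*w)
((-3 - 46)*(-66))/q(51) + 48222/(-45349) = ((-3 - 46)*(-66))/(((½)/51)) + 48222/(-45349) = (-49*(-66))/(((½)*(1/51))) + 48222*(-1/45349) = 3234/(1/102) - 48222/45349 = 3234*102 - 48222/45349 = 329868 - 48222/45349 = 14959135710/45349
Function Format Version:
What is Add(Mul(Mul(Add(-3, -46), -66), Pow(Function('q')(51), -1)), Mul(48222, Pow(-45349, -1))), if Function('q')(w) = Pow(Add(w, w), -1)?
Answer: Rational(14959135710, 45349) ≈ 3.2987e+5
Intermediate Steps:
Function('q')(w) = Mul(Rational(1, 2), Pow(w, -1)) (Function('q')(w) = Pow(Mul(2, w), -1) = Mul(Rational(1, 2), Pow(w, -1)))
Add(Mul(Mul(Add(-3, -46), -66), Pow(Function('q')(51), -1)), Mul(48222, Pow(-45349, -1))) = Add(Mul(Mul(Add(-3, -46), -66), Pow(Mul(Rational(1, 2), Pow(51, -1)), -1)), Mul(48222, Pow(-45349, -1))) = Add(Mul(Mul(-49, -66), Pow(Mul(Rational(1, 2), Rational(1, 51)), -1)), Mul(48222, Rational(-1, 45349))) = Add(Mul(3234, Pow(Rational(1, 102), -1)), Rational(-48222, 45349)) = Add(Mul(3234, 102), Rational(-48222, 45349)) = Add(329868, Rational(-48222, 45349)) = Rational(14959135710, 45349)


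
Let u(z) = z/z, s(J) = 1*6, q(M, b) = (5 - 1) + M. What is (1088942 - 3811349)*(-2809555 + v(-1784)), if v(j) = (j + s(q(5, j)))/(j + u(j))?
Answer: 13637720330172309/1783 ≈ 7.6487e+12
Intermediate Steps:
q(M, b) = 4 + M
s(J) = 6
u(z) = 1
v(j) = (6 + j)/(1 + j) (v(j) = (j + 6)/(j + 1) = (6 + j)/(1 + j))
(1088942 - 3811349)*(-2809555 + v(-1784)) = (1088942 - 3811349)*(-2809555 + (6 - 1784)/(1 - 1784)) = -2722407*(-2809555 - 1778/(-1783)) = -2722407*(-2809555 - 1/1783*(-1778)) = -2722407*(-2809555 + 1778/1783) = -2722407*(-5009434787/1783) = 13637720330172309/1783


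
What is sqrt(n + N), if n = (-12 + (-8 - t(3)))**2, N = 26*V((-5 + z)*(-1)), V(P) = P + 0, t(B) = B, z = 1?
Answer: sqrt(633) ≈ 25.159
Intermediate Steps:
V(P) = P
N = 104 (N = 26*((-5 + 1)*(-1)) = 26*(-4*(-1)) = 26*4 = 104)
n = 529 (n = (-12 + (-8 - 1*3))**2 = (-12 + (-8 - 3))**2 = (-12 - 11)**2 = (-23)**2 = 529)
sqrt(n + N) = sqrt(529 + 104) = sqrt(633)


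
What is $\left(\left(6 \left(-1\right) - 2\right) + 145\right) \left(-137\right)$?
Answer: $-18769$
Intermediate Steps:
$\left(\left(6 \left(-1\right) - 2\right) + 145\right) \left(-137\right) = \left(\left(-6 - 2\right) + 145\right) \left(-137\right) = \left(-8 + 145\right) \left(-137\right) = 137 \left(-137\right) = -18769$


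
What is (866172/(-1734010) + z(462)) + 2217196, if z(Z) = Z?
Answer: 1922720141204/867005 ≈ 2.2177e+6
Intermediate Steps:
(866172/(-1734010) + z(462)) + 2217196 = (866172/(-1734010) + 462) + 2217196 = (866172*(-1/1734010) + 462) + 2217196 = (-433086/867005 + 462) + 2217196 = 400123224/867005 + 2217196 = 1922720141204/867005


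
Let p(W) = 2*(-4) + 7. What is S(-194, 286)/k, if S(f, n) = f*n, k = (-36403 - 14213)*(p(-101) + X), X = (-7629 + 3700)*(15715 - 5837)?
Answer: -13871/491110129602 ≈ -2.8244e-8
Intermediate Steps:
p(W) = -1 (p(W) = -8 + 7 = -1)
X = -38810662 (X = -3929*9878 = -38810662)
k = 1964440518408 (k = (-36403 - 14213)*(-1 - 38810662) = -50616*(-38810663) = 1964440518408)
S(-194, 286)/k = -194*286/1964440518408 = -55484*1/1964440518408 = -13871/491110129602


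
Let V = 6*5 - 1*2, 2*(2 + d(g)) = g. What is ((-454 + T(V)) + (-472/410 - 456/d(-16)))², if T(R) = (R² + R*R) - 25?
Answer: 53989775449/42025 ≈ 1.2847e+6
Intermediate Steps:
d(g) = -2 + g/2
V = 28 (V = 30 - 2 = 28)
T(R) = -25 + 2*R² (T(R) = (R² + R²) - 25 = 2*R² - 25 = -25 + 2*R²)
((-454 + T(V)) + (-472/410 - 456/d(-16)))² = ((-454 + (-25 + 2*28²)) + (-472/410 - 456/(-2 + (½)*(-16))))² = ((-454 + (-25 + 2*784)) + (-472*1/410 - 456/(-2 - 8)))² = ((-454 + (-25 + 1568)) + (-236/205 - 456/(-10)))² = ((-454 + 1543) + (-236/205 - 456*(-⅒)))² = (1089 + (-236/205 + 228/5))² = (1089 + 9112/205)² = (232357/205)² = 53989775449/42025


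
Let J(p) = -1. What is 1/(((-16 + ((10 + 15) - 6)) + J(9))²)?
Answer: ¼ ≈ 0.25000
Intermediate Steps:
1/(((-16 + ((10 + 15) - 6)) + J(9))²) = 1/(((-16 + ((10 + 15) - 6)) - 1)²) = 1/(((-16 + (25 - 6)) - 1)²) = 1/(((-16 + 19) - 1)²) = 1/((3 - 1)²) = 1/(2²) = 1/4 = ¼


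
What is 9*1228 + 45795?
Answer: 56847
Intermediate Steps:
9*1228 + 45795 = 11052 + 45795 = 56847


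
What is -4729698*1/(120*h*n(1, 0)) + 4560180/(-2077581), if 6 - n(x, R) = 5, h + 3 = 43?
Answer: -547123309141/554021600 ≈ -987.55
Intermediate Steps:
h = 40 (h = -3 + 43 = 40)
n(x, R) = 1 (n(x, R) = 6 - 1*5 = 6 - 5 = 1)
-4729698*1/(120*h*n(1, 0)) + 4560180/(-2077581) = -4729698/((40*1)*120) + 4560180/(-2077581) = -4729698/(40*120) + 4560180*(-1/2077581) = -4729698/4800 - 1520060/692527 = -4729698*1/4800 - 1520060/692527 = -788283/800 - 1520060/692527 = -547123309141/554021600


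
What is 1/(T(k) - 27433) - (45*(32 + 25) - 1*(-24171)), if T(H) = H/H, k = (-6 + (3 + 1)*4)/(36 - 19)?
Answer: -733421953/27432 ≈ -26736.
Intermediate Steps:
k = 10/17 (k = (-6 + 4*4)/17 = (-6 + 16)*(1/17) = 10*(1/17) = 10/17 ≈ 0.58823)
T(H) = 1
1/(T(k) - 27433) - (45*(32 + 25) - 1*(-24171)) = 1/(1 - 27433) - (45*(32 + 25) - 1*(-24171)) = 1/(-27432) - (45*57 + 24171) = -1/27432 - (2565 + 24171) = -1/27432 - 1*26736 = -1/27432 - 26736 = -733421953/27432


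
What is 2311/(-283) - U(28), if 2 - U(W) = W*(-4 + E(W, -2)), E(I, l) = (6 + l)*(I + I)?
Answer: 1740403/283 ≈ 6149.8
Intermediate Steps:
E(I, l) = 2*I*(6 + l) (E(I, l) = (6 + l)*(2*I) = 2*I*(6 + l))
U(W) = 2 - W*(-4 + 8*W) (U(W) = 2 - W*(-4 + 2*W*(6 - 2)) = 2 - W*(-4 + 2*W*4) = 2 - W*(-4 + 8*W))
2311/(-283) - U(28) = 2311/(-283) - (2 - 8*28**2 + 4*28) = 2311*(-1/283) - (2 - 8*784 + 112) = -2311/283 - (2 - 6272 + 112) = -2311/283 - 1*(-6158) = -2311/283 + 6158 = 1740403/283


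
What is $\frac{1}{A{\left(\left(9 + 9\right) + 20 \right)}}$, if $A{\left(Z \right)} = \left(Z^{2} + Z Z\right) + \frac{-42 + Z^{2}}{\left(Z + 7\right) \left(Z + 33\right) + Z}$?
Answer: $\frac{3233}{9338306} \approx 0.00034621$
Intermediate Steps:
$A{\left(Z \right)} = 2 Z^{2} + \frac{-42 + Z^{2}}{Z + \left(7 + Z\right) \left(33 + Z\right)}$ ($A{\left(Z \right)} = \left(Z^{2} + Z^{2}\right) + \frac{-42 + Z^{2}}{\left(7 + Z\right) \left(33 + Z\right) + Z} = 2 Z^{2} + \frac{-42 + Z^{2}}{Z + \left(7 + Z\right) \left(33 + Z\right)}$)
$\frac{1}{A{\left(\left(9 + 9\right) + 20 \right)}} = \frac{1}{\frac{1}{231 + \left(\left(9 + 9\right) + 20\right)^{2} + 41 \left(\left(9 + 9\right) + 20\right)} \left(-42 + 2 \left(\left(9 + 9\right) + 20\right)^{4} + 82 \left(\left(9 + 9\right) + 20\right)^{3} + 463 \left(\left(9 + 9\right) + 20\right)^{2}\right)} = \frac{1}{\frac{1}{231 + \left(18 + 20\right)^{2} + 41 \left(18 + 20\right)} \left(-42 + 2 \left(18 + 20\right)^{4} + 82 \left(18 + 20\right)^{3} + 463 \left(18 + 20\right)^{2}\right)} = \frac{1}{\frac{1}{231 + 38^{2} + 41 \cdot 38} \left(-42 + 2 \cdot 38^{4} + 82 \cdot 38^{3} + 463 \cdot 38^{2}\right)} = \frac{1}{\frac{1}{231 + 1444 + 1558} \left(-42 + 2 \cdot 2085136 + 82 \cdot 54872 + 463 \cdot 1444\right)} = \frac{1}{\frac{1}{3233} \left(-42 + 4170272 + 4499504 + 668572\right)} = \frac{1}{\frac{1}{3233} \cdot 9338306} = \frac{1}{\frac{9338306}{3233}} = \frac{3233}{9338306}$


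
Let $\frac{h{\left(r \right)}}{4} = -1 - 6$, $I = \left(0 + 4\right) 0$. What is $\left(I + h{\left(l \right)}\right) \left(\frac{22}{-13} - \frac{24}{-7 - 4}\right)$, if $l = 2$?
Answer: $- \frac{1960}{143} \approx -13.706$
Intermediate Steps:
$I = 0$ ($I = 4 \cdot 0 = 0$)
$h{\left(r \right)} = -28$ ($h{\left(r \right)} = 4 \left(-1 - 6\right) = 4 \left(-7\right) = -28$)
$\left(I + h{\left(l \right)}\right) \left(\frac{22}{-13} - \frac{24}{-7 - 4}\right) = \left(0 - 28\right) \left(\frac{22}{-13} - \frac{24}{-7 - 4}\right) = - 28 \left(22 \left(- \frac{1}{13}\right) - \frac{24}{-11}\right) = - 28 \left(- \frac{22}{13} - - \frac{24}{11}\right) = - 28 \left(- \frac{22}{13} + \frac{24}{11}\right) = \left(-28\right) \frac{70}{143} = - \frac{1960}{143}$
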